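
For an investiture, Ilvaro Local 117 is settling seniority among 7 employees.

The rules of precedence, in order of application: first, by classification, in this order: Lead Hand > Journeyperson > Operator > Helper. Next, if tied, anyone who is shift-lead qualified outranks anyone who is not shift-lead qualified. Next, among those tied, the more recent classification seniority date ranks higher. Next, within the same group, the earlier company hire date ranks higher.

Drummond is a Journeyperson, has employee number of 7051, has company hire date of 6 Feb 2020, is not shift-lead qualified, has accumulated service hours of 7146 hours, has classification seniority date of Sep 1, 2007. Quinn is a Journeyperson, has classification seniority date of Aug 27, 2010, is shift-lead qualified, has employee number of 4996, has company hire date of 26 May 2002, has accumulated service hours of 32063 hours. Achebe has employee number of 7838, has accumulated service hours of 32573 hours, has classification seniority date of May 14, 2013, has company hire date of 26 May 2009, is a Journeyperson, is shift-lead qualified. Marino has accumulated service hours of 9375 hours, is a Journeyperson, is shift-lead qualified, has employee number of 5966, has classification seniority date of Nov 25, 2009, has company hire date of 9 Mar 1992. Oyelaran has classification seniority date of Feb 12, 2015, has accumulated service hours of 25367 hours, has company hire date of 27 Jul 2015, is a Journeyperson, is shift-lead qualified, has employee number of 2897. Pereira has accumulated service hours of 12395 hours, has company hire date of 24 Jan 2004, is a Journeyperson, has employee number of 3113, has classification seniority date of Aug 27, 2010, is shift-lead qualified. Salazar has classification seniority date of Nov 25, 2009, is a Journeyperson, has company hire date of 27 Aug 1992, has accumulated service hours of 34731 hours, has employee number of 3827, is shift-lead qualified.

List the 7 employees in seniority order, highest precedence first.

By classification: Oyelaran, Achebe, Quinn, Pereira, Marino, Salazar and Drummond (Journeyperson).
Among Oyelaran, Achebe, Quinn, Pereira, Marino, Salazar and Drummond, shift-lead qualified before not shift-lead qualified: Oyelaran, Achebe, Quinn, Pereira, Marino and Salazar (shift-lead qualified) before Drummond (not shift-lead qualified).
Among Oyelaran, Achebe, Quinn, Pereira, Marino and Salazar, by classification seniority date (later first): Oyelaran (Feb 12, 2015) before Achebe (May 14, 2013) before Quinn and Pereira (Aug 27, 2010) before Marino and Salazar (Nov 25, 2009).
Among Quinn and Pereira, by company hire date (earlier first): Quinn (26 May 2002) before Pereira (24 Jan 2004).
Among Marino and Salazar, by company hire date (earlier first): Marino (9 Mar 1992) before Salazar (27 Aug 1992).
Full order: Oyelaran, Achebe, Quinn, Pereira, Marino, Salazar, Drummond.

Oyelaran, Achebe, Quinn, Pereira, Marino, Salazar, Drummond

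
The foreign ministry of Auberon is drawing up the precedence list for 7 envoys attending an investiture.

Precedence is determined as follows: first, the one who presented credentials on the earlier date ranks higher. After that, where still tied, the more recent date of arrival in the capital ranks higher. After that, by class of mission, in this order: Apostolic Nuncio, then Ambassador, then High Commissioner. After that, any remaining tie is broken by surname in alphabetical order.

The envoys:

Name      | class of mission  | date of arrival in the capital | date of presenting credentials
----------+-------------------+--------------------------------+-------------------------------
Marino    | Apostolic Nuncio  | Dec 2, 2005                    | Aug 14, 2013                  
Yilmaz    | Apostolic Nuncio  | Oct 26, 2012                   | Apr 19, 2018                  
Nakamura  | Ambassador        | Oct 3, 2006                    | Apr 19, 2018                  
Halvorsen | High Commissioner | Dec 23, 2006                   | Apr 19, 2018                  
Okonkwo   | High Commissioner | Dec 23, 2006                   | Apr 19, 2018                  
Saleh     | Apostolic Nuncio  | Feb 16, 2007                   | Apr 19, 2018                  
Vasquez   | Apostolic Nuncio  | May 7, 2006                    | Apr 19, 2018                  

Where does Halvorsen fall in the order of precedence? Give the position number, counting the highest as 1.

4

By date of presenting credentials (earlier first): Marino (Aug 14, 2013); then Yilmaz, Saleh, Halvorsen, Okonkwo, Nakamura and Vasquez (each Apr 19, 2018).
Among Yilmaz, Saleh, Halvorsen, Okonkwo, Nakamura and Vasquez, by date of arrival in the capital (later first): Yilmaz (Oct 26, 2012) before Saleh (Feb 16, 2007) before Halvorsen and Okonkwo (Dec 23, 2006) before Nakamura (Oct 3, 2006) before Vasquez (May 7, 2006).
Halvorsen and Okonkwo are each High Commissioner, so the next rule applies.
Among Halvorsen and Okonkwo, alphabetically by surname: Halvorsen before Okonkwo.
Order: Marino, Yilmaz, Saleh, Halvorsen, Okonkwo, Nakamura, Vasquez. So position 4.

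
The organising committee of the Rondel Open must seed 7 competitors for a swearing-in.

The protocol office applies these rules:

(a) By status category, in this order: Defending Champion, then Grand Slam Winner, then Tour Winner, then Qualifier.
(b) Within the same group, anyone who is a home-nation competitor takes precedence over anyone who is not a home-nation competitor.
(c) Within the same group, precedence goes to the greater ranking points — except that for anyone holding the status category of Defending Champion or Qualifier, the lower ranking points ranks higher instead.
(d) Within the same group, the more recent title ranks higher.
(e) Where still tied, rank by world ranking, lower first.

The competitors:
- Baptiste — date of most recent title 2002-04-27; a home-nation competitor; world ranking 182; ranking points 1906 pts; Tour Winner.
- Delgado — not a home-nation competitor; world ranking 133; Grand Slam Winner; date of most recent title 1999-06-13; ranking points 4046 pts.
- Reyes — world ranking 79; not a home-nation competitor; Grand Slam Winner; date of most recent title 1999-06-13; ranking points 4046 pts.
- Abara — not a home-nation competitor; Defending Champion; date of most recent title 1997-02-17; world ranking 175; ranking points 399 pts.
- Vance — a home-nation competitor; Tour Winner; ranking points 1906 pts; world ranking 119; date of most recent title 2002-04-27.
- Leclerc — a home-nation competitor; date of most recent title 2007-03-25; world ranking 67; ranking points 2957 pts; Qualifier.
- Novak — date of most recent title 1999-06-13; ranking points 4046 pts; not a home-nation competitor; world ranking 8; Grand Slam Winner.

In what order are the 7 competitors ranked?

By status category: Abara (Defending Champion); then Novak, Reyes and Delgado (Grand Slam Winner); then Vance and Baptiste (Tour Winner); then Leclerc (Qualifier).
Novak, Reyes and Delgado are each not a home-nation competitor, so the next rule applies.
Novak, Reyes and Delgado all have ranking points 4046 pts, so the next rule applies.
Novak, Reyes and Delgado all have date of most recent title 1999-06-13, so the next rule applies.
Among Novak, Reyes and Delgado, by world ranking (lower first): Novak (8) before Reyes (79) before Delgado (133).
Vance and Baptiste are each a home-nation competitor, so the next rule applies.
Vance and Baptiste both have ranking points 1906 pts, so the next rule applies.
Vance and Baptiste both have date of most recent title 2002-04-27, so the next rule applies.
Among Vance and Baptiste, by world ranking (lower first): Vance (119) before Baptiste (182).
Full order: Abara, Novak, Reyes, Delgado, Vance, Baptiste, Leclerc.

Abara, Novak, Reyes, Delgado, Vance, Baptiste, Leclerc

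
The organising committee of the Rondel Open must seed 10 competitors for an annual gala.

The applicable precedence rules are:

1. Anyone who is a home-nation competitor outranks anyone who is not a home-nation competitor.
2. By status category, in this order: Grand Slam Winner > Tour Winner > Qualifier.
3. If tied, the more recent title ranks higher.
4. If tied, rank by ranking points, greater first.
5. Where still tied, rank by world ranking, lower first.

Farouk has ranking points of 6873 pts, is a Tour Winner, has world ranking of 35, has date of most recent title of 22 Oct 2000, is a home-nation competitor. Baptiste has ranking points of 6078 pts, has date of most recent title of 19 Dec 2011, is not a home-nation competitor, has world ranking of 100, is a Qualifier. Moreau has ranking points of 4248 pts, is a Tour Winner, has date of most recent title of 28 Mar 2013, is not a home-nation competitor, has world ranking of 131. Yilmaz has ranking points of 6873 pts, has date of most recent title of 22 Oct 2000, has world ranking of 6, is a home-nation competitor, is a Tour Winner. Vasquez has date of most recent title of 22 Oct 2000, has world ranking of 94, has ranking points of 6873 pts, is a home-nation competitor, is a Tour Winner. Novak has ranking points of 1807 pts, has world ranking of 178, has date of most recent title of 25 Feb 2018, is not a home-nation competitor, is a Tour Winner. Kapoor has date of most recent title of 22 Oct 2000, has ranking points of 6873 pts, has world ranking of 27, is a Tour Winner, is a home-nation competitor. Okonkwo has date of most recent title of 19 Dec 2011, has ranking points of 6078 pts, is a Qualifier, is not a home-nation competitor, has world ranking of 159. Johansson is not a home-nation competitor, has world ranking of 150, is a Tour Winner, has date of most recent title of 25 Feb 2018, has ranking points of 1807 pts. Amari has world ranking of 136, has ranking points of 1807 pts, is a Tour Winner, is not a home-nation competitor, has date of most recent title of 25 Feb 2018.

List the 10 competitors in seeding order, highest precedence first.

By the first rule: Yilmaz, Kapoor, Farouk and Vasquez (each a home-nation competitor); then Amari, Johansson, Novak, Moreau, Baptiste and Okonkwo (each not a home-nation competitor).
Yilmaz, Kapoor, Farouk and Vasquez are each Tour Winner, so the next rule applies.
Yilmaz, Kapoor, Farouk and Vasquez all have date of most recent title 22 Oct 2000, so the next rule applies.
Yilmaz, Kapoor, Farouk and Vasquez all have ranking points 6873 pts, so the next rule applies.
Among Yilmaz, Kapoor, Farouk and Vasquez, by world ranking (lower first): Yilmaz (6) before Kapoor (27) before Farouk (35) before Vasquez (94).
Among Amari, Johansson, Novak, Moreau, Baptiste and Okonkwo, by status category: Amari, Johansson, Novak and Moreau (Tour Winner) before Baptiste and Okonkwo (Qualifier).
Among Amari, Johansson, Novak and Moreau, by date of most recent title (later first): Amari, Johansson and Novak (25 Feb 2018) before Moreau (28 Mar 2013).
Amari, Johansson and Novak all have ranking points 1807 pts, so the next rule applies.
Among Amari, Johansson and Novak, by world ranking (lower first): Amari (136) before Johansson (150) before Novak (178).
Baptiste and Okonkwo both have date of most recent title 19 Dec 2011, so the next rule applies.
Baptiste and Okonkwo both have ranking points 6078 pts, so the next rule applies.
Among Baptiste and Okonkwo, by world ranking (lower first): Baptiste (100) before Okonkwo (159).
Full order: Yilmaz, Kapoor, Farouk, Vasquez, Amari, Johansson, Novak, Moreau, Baptiste, Okonkwo.

Yilmaz, Kapoor, Farouk, Vasquez, Amari, Johansson, Novak, Moreau, Baptiste, Okonkwo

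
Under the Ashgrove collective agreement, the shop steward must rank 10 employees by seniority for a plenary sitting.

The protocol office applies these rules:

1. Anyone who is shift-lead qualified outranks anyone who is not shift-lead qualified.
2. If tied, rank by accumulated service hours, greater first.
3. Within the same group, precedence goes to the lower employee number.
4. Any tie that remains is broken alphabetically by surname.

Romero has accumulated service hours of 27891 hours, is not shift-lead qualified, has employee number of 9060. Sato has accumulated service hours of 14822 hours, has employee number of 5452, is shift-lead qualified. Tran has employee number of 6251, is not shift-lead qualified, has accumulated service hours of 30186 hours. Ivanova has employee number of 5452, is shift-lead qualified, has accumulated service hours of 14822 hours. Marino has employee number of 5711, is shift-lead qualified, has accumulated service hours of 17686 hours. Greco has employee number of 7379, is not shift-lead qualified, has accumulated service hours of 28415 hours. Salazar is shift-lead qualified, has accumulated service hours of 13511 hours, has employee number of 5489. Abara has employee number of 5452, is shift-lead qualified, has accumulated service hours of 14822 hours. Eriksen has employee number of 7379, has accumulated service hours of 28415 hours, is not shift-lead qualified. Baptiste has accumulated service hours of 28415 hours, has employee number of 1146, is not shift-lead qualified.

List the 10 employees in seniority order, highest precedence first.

By the first rule: Marino, Abara, Ivanova, Sato and Salazar (each shift-lead qualified); then Tran, Baptiste, Eriksen, Greco and Romero (each not shift-lead qualified).
Among Marino, Abara, Ivanova, Sato and Salazar, by accumulated service hours (higher first): Marino (17686 hours) before Abara, Ivanova and Sato (14822 hours) before Salazar (13511 hours).
Abara, Ivanova and Sato all have employee number 5452, so the next rule applies.
Among Abara, Ivanova and Sato, alphabetically by surname: Abara before Ivanova before Sato.
Among Tran, Baptiste, Eriksen, Greco and Romero, by accumulated service hours (higher first): Tran (30186 hours) before Baptiste, Eriksen and Greco (28415 hours) before Romero (27891 hours).
Among Baptiste, Eriksen and Greco, by employee number (lower first): Baptiste (1146) before Eriksen and Greco (7379).
Among Eriksen and Greco, alphabetically by surname: Eriksen before Greco.
Full order: Marino, Abara, Ivanova, Sato, Salazar, Tran, Baptiste, Eriksen, Greco, Romero.

Marino, Abara, Ivanova, Sato, Salazar, Tran, Baptiste, Eriksen, Greco, Romero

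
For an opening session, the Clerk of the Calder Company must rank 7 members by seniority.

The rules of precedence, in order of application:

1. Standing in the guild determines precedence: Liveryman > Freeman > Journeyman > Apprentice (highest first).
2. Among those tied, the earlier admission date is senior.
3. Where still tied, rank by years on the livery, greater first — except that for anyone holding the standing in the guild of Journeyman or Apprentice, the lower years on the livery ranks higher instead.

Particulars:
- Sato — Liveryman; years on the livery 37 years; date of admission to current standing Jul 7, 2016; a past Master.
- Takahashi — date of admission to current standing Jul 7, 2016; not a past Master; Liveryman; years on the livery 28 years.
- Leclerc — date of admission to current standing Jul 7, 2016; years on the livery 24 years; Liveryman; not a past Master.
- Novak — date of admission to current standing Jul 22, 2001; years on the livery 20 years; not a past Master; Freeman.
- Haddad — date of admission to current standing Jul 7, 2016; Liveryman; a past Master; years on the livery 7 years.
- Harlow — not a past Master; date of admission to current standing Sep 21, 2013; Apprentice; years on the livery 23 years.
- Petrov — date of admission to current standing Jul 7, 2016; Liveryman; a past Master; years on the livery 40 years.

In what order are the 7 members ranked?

By standing in the guild: Petrov, Sato, Takahashi, Leclerc and Haddad (Liveryman); then Novak (Freeman); then Harlow (Apprentice).
Petrov, Sato, Takahashi, Leclerc and Haddad all have date of admission to current standing Jul 7, 2016, so the next rule applies.
Among Petrov, Sato, Takahashi, Leclerc and Haddad, by years on the livery (higher first): Petrov (40 years) before Sato (37 years) before Takahashi (28 years) before Leclerc (24 years) before Haddad (7 years).
Full order: Petrov, Sato, Takahashi, Leclerc, Haddad, Novak, Harlow.

Petrov, Sato, Takahashi, Leclerc, Haddad, Novak, Harlow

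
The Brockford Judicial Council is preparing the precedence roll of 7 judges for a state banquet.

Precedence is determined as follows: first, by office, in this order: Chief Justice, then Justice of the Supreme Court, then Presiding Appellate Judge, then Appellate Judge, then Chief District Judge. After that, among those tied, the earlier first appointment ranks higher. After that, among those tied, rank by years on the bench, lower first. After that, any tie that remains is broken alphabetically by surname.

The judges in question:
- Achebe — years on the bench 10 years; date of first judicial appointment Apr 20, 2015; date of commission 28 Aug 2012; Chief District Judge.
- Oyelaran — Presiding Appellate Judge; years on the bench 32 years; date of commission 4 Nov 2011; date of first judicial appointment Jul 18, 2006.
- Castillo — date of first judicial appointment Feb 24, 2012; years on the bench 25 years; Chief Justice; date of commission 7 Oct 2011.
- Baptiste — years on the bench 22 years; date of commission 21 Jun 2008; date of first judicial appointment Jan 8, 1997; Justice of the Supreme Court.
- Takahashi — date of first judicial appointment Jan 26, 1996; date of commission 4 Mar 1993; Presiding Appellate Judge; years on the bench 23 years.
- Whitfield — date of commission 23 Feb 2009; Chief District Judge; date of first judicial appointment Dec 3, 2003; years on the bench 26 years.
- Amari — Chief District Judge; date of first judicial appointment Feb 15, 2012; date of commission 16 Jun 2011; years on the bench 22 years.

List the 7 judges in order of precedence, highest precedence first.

Castillo, Baptiste, Takahashi, Oyelaran, Whitfield, Amari, Achebe

By office: Castillo (Chief Justice); then Baptiste (Justice of the Supreme Court); then Takahashi and Oyelaran (Presiding Appellate Judge); then Whitfield, Amari and Achebe (Chief District Judge).
Among Takahashi and Oyelaran, by date of first judicial appointment (earlier first): Takahashi (Jan 26, 1996) before Oyelaran (Jul 18, 2006).
Among Whitfield, Amari and Achebe, by date of first judicial appointment (earlier first): Whitfield (Dec 3, 2003) before Amari (Feb 15, 2012) before Achebe (Apr 20, 2015).
Full order: Castillo, Baptiste, Takahashi, Oyelaran, Whitfield, Amari, Achebe.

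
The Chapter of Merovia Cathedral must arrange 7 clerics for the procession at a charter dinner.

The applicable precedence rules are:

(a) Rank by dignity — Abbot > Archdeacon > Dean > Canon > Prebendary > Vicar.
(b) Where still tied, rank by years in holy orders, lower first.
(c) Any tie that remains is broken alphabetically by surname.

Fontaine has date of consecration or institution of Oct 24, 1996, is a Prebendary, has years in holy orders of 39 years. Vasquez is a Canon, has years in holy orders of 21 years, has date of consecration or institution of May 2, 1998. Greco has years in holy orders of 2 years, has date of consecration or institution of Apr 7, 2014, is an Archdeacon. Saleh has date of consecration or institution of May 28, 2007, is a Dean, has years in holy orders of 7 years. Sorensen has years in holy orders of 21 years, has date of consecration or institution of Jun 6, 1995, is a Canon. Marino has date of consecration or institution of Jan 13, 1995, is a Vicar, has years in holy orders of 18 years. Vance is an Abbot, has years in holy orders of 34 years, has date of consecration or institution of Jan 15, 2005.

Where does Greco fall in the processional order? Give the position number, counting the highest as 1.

By dignity: Vance (Abbot); then Greco (Archdeacon); then Saleh (Dean); then Sorensen and Vasquez (Canon); then Fontaine (Prebendary); then Marino (Vicar).
Sorensen and Vasquez both have years in holy orders 21 years, so the next rule applies.
Among Sorensen and Vasquez, alphabetically by surname: Sorensen before Vasquez.
Order: Vance, Greco, Saleh, Sorensen, Vasquez, Fontaine, Marino. So position 2.

2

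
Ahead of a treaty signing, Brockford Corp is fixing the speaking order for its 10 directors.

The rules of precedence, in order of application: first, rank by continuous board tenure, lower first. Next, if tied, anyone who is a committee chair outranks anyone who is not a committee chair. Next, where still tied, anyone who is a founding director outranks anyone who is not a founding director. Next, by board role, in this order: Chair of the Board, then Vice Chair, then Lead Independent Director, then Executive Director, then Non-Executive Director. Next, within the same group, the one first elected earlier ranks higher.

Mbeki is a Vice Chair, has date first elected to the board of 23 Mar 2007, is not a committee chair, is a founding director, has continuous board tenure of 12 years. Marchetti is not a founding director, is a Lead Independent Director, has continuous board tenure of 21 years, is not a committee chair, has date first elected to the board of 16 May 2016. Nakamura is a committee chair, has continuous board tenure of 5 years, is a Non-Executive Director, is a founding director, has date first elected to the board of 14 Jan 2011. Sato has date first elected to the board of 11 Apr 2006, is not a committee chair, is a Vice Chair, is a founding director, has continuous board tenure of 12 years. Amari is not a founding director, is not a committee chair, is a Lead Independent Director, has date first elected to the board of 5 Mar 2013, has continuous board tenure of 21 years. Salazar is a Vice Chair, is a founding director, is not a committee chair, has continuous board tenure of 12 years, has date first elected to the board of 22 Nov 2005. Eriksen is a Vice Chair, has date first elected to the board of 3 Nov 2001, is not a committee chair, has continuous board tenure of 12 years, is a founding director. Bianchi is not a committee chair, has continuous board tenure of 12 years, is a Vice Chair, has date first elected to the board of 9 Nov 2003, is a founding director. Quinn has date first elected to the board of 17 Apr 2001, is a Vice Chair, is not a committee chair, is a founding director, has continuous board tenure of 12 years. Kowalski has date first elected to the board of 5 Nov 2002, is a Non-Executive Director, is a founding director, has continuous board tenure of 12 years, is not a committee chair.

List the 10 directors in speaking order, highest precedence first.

Nakamura, Quinn, Eriksen, Bianchi, Salazar, Sato, Mbeki, Kowalski, Amari, Marchetti

By continuous board tenure (lower first): Nakamura (5 years); then Quinn, Eriksen, Bianchi, Salazar, Sato, Mbeki and Kowalski (each 12 years); then Amari and Marchetti (both 21 years).
Quinn, Eriksen, Bianchi, Salazar, Sato, Mbeki and Kowalski are each not a committee chair, so the next rule applies.
Quinn, Eriksen, Bianchi, Salazar, Sato, Mbeki and Kowalski are each a founding director, so the next rule applies.
Among Quinn, Eriksen, Bianchi, Salazar, Sato, Mbeki and Kowalski, by board role: Quinn, Eriksen, Bianchi, Salazar, Sato and Mbeki (Vice Chair) before Kowalski (Non-Executive Director).
Among Quinn, Eriksen, Bianchi, Salazar, Sato and Mbeki, by date first elected to the board (earlier first): Quinn (17 Apr 2001) before Eriksen (3 Nov 2001) before Bianchi (9 Nov 2003) before Salazar (22 Nov 2005) before Sato (11 Apr 2006) before Mbeki (23 Mar 2007).
Amari and Marchetti are each not a committee chair, so the next rule applies.
Amari and Marchetti are each not a founding director, so the next rule applies.
Amari and Marchetti are each Lead Independent Director, so the next rule applies.
Among Amari and Marchetti, by date first elected to the board (earlier first): Amari (5 Mar 2013) before Marchetti (16 May 2016).
Full order: Nakamura, Quinn, Eriksen, Bianchi, Salazar, Sato, Mbeki, Kowalski, Amari, Marchetti.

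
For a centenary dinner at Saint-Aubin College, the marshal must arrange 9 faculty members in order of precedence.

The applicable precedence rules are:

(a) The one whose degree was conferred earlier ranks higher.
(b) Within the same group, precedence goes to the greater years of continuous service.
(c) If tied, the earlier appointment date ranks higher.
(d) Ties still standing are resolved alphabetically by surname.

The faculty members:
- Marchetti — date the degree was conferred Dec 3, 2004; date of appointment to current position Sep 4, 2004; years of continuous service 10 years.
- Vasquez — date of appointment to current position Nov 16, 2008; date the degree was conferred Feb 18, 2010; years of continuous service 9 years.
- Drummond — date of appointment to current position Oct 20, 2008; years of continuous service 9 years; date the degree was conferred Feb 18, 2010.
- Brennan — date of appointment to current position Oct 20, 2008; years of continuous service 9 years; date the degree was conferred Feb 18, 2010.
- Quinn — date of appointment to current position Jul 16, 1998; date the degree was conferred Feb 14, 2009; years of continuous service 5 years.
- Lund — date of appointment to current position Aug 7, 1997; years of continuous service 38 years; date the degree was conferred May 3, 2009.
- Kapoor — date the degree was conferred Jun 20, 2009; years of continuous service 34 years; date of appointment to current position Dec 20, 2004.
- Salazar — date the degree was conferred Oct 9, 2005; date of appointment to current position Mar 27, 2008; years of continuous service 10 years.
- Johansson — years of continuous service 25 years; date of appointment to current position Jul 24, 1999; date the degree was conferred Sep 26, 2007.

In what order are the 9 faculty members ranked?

By date the degree was conferred (earlier first): Marchetti (Dec 3, 2004); then Salazar (Oct 9, 2005); then Johansson (Sep 26, 2007); then Quinn (Feb 14, 2009); then Lund (May 3, 2009); then Kapoor (Jun 20, 2009); then Brennan, Drummond and Vasquez (each Feb 18, 2010).
Brennan, Drummond and Vasquez all have years of continuous service 9 years, so the next rule applies.
Among Brennan, Drummond and Vasquez, by date of appointment to current position (earlier first): Brennan and Drummond (Oct 20, 2008) before Vasquez (Nov 16, 2008).
Among Brennan and Drummond, alphabetically by surname: Brennan before Drummond.
Full order: Marchetti, Salazar, Johansson, Quinn, Lund, Kapoor, Brennan, Drummond, Vasquez.

Marchetti, Salazar, Johansson, Quinn, Lund, Kapoor, Brennan, Drummond, Vasquez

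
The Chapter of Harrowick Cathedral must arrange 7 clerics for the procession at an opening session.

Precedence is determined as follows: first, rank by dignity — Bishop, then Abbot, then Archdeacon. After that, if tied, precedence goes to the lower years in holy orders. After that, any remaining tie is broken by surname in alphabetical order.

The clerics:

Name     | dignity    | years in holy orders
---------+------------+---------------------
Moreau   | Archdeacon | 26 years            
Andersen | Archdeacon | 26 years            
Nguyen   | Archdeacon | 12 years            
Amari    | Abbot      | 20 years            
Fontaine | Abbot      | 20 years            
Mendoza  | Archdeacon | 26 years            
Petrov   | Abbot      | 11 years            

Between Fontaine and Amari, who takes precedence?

Amari

By dignity: Petrov, Amari and Fontaine (Abbot); then Nguyen, Andersen, Mendoza and Moreau (Archdeacon).
Among Petrov, Amari and Fontaine, by years in holy orders (lower first): Petrov (11 years) before Amari and Fontaine (20 years).
Among Amari and Fontaine, alphabetically by surname: Amari before Fontaine.
Among Nguyen, Andersen, Mendoza and Moreau, by years in holy orders (lower first): Nguyen (12 years) before Andersen, Mendoza and Moreau (26 years).
Among Andersen, Mendoza and Moreau, alphabetically by surname: Andersen before Mendoza before Moreau.
So Amari takes precedence.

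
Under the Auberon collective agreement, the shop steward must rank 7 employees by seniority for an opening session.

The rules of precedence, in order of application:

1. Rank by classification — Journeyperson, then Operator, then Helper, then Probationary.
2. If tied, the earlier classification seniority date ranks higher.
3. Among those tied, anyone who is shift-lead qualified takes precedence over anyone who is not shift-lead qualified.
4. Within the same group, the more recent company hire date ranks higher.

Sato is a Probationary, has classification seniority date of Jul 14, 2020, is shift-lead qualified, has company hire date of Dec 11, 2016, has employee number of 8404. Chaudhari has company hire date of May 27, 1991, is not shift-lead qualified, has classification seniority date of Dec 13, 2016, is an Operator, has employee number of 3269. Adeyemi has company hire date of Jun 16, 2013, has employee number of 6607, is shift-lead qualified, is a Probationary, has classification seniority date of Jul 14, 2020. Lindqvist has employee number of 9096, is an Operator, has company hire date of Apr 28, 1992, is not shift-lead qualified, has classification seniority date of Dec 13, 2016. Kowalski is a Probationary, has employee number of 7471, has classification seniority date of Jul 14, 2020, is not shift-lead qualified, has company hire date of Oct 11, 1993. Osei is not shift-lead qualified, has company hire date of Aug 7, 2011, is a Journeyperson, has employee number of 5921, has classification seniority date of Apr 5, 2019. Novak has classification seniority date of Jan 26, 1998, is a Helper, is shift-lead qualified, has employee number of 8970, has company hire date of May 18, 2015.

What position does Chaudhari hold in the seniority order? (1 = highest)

By classification: Osei (Journeyperson); then Lindqvist and Chaudhari (Operator); then Novak (Helper); then Sato, Adeyemi and Kowalski (Probationary).
Lindqvist and Chaudhari both have classification seniority date Dec 13, 2016, so the next rule applies.
Lindqvist and Chaudhari are each not shift-lead qualified, so the next rule applies.
Among Lindqvist and Chaudhari, by company hire date (later first): Lindqvist (Apr 28, 1992) before Chaudhari (May 27, 1991).
Sato, Adeyemi and Kowalski all have classification seniority date Jul 14, 2020, so the next rule applies.
Among Sato, Adeyemi and Kowalski, shift-lead qualified before not shift-lead qualified: Sato and Adeyemi (shift-lead qualified) before Kowalski (not shift-lead qualified).
Among Sato and Adeyemi, by company hire date (later first): Sato (Dec 11, 2016) before Adeyemi (Jun 16, 2013).
Order: Osei, Lindqvist, Chaudhari, Novak, Sato, Adeyemi, Kowalski. So position 3.

3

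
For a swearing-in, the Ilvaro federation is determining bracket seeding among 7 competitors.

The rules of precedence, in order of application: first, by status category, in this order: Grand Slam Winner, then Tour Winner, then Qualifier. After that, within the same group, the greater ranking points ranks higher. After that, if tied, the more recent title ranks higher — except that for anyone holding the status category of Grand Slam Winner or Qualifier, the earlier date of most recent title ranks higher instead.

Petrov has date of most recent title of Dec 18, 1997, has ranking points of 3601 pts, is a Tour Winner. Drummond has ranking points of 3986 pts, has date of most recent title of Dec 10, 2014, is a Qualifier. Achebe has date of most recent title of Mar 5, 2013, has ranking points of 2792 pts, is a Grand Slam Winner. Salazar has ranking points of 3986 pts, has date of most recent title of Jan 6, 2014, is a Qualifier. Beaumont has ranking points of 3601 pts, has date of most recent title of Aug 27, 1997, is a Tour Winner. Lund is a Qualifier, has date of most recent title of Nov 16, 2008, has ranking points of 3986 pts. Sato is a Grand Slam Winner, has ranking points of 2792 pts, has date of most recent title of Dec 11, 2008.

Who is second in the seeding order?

Achebe

By status category: Sato and Achebe (Grand Slam Winner); then Petrov and Beaumont (Tour Winner); then Lund, Salazar and Drummond (Qualifier).
Sato and Achebe both have ranking points 2792 pts, so the next rule applies.
Among Sato and Achebe, by date of most recent title (earlier first) (reversed rule for this group): Sato (Dec 11, 2008) before Achebe (Mar 5, 2013).
Petrov and Beaumont both have ranking points 3601 pts, so the next rule applies.
Among Petrov and Beaumont, by date of most recent title (later first): Petrov (Dec 18, 1997) before Beaumont (Aug 27, 1997).
Lund, Salazar and Drummond all have ranking points 3986 pts, so the next rule applies.
Among Lund, Salazar and Drummond, by date of most recent title (earlier first) (reversed rule for this group): Lund (Nov 16, 2008) before Salazar (Jan 6, 2014) before Drummond (Dec 10, 2014).
Order: Sato, Achebe, Petrov, Beaumont, Lund, Salazar, Drummond.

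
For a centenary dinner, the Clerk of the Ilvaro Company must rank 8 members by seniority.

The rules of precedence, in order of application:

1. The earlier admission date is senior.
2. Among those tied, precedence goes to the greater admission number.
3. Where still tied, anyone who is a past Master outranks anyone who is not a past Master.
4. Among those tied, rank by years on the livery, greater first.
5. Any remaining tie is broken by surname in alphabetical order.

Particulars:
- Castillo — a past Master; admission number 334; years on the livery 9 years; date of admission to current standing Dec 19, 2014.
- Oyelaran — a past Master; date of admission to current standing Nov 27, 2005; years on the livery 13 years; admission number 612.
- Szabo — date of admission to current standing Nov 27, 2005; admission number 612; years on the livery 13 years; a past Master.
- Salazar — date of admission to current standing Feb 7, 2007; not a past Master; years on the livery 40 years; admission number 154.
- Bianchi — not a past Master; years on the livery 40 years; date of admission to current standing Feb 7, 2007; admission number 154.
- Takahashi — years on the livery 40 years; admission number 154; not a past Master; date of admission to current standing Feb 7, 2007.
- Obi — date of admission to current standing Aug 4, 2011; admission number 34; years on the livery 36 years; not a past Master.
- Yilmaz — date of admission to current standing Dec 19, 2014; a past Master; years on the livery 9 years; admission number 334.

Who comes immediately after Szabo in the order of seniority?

Bianchi

By date of admission to current standing (earlier first): Oyelaran and Szabo (both Nov 27, 2005); then Bianchi, Salazar and Takahashi (each Feb 7, 2007); then Obi (Aug 4, 2011); then Castillo and Yilmaz (both Dec 19, 2014).
Oyelaran and Szabo both have admission number 612, so the next rule applies.
Oyelaran and Szabo are each a past Master, so the next rule applies.
Oyelaran and Szabo both have years on the livery 13 years, so the next rule applies.
Among Oyelaran and Szabo, alphabetically by surname: Oyelaran before Szabo.
Bianchi, Salazar and Takahashi all have admission number 154, so the next rule applies.
Bianchi, Salazar and Takahashi are each not a past Master, so the next rule applies.
Bianchi, Salazar and Takahashi all have years on the livery 40 years, so the next rule applies.
Among Bianchi, Salazar and Takahashi, alphabetically by surname: Bianchi before Salazar before Takahashi.
Castillo and Yilmaz both have admission number 334, so the next rule applies.
Castillo and Yilmaz are each a past Master, so the next rule applies.
Castillo and Yilmaz both have years on the livery 9 years, so the next rule applies.
Among Castillo and Yilmaz, alphabetically by surname: Castillo before Yilmaz.
Order: Oyelaran, Szabo, Bianchi, Salazar, Takahashi, Obi, Castillo, Yilmaz.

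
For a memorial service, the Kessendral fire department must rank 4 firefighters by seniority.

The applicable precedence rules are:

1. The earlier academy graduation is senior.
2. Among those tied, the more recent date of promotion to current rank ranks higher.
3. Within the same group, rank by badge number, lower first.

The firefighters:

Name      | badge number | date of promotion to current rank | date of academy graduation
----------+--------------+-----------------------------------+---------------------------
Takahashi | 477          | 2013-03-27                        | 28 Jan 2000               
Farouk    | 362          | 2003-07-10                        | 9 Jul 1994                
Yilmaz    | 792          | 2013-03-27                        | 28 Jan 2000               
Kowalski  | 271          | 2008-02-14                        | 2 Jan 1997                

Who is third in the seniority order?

By date of academy graduation (earlier first): Farouk (9 Jul 1994); then Kowalski (2 Jan 1997); then Takahashi and Yilmaz (both 28 Jan 2000).
Takahashi and Yilmaz both have date of promotion to current rank 2013-03-27, so the next rule applies.
Among Takahashi and Yilmaz, by badge number (lower first): Takahashi (477) before Yilmaz (792).
Order: Farouk, Kowalski, Takahashi, Yilmaz.

Takahashi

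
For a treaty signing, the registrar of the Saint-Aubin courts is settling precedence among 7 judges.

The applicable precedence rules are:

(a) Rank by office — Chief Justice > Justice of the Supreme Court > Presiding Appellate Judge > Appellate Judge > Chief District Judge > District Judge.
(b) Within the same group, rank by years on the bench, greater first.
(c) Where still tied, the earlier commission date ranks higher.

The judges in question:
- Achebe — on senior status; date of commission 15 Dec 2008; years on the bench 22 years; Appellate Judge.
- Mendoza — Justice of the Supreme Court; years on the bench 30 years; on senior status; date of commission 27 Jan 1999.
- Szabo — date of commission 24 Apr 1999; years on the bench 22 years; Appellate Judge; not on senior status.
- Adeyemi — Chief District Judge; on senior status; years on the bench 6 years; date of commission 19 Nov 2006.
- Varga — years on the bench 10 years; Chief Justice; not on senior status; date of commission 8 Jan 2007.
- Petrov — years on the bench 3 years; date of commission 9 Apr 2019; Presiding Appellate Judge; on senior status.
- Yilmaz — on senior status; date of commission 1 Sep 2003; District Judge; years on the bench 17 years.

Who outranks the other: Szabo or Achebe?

By office: Varga (Chief Justice); then Mendoza (Justice of the Supreme Court); then Petrov (Presiding Appellate Judge); then Szabo and Achebe (Appellate Judge); then Adeyemi (Chief District Judge); then Yilmaz (District Judge).
Szabo and Achebe both have years on the bench 22 years, so the next rule applies.
Among Szabo and Achebe, by date of commission (earlier first): Szabo (24 Apr 1999) before Achebe (15 Dec 2008).
So Szabo takes precedence.

Szabo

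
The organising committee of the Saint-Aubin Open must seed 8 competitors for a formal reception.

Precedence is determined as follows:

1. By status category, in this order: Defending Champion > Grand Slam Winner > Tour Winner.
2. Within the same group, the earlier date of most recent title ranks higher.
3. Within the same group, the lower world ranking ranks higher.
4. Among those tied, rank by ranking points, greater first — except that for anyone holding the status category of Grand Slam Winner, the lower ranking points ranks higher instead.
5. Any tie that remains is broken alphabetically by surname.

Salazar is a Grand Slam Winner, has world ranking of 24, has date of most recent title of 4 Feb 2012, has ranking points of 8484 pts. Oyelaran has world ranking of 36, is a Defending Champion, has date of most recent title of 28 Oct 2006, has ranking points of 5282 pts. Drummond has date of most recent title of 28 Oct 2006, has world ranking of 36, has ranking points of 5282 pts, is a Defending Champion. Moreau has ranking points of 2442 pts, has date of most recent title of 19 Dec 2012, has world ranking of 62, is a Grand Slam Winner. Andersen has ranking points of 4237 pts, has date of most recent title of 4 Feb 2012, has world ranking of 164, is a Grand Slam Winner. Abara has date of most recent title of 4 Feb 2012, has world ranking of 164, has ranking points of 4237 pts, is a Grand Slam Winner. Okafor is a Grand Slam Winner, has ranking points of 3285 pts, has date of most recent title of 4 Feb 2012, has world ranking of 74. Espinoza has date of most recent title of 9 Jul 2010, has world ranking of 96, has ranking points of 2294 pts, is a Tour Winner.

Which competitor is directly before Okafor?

By status category: Drummond and Oyelaran (Defending Champion); then Salazar, Okafor, Abara, Andersen and Moreau (Grand Slam Winner); then Espinoza (Tour Winner).
Drummond and Oyelaran both have date of most recent title 28 Oct 2006, so the next rule applies.
Drummond and Oyelaran both have world ranking 36, so the next rule applies.
Drummond and Oyelaran both have ranking points 5282 pts, so the next rule applies.
Among Drummond and Oyelaran, alphabetically by surname: Drummond before Oyelaran.
Among Salazar, Okafor, Abara, Andersen and Moreau, by date of most recent title (earlier first): Salazar, Okafor, Abara and Andersen (4 Feb 2012) before Moreau (19 Dec 2012).
Among Salazar, Okafor, Abara and Andersen, by world ranking (lower first): Salazar (24) before Okafor (74) before Abara and Andersen (164).
Abara and Andersen both have ranking points 4237 pts, so the next rule applies.
Among Abara and Andersen, alphabetically by surname: Abara before Andersen.
Order: Drummond, Oyelaran, Salazar, Okafor, Abara, Andersen, Moreau, Espinoza.

Salazar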